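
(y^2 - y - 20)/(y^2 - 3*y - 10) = (y + 4)/(y + 2)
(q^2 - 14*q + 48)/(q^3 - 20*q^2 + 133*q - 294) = (q - 8)/(q^2 - 14*q + 49)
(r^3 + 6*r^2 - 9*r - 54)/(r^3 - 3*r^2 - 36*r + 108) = (r + 3)/(r - 6)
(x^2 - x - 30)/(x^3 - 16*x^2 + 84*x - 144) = (x + 5)/(x^2 - 10*x + 24)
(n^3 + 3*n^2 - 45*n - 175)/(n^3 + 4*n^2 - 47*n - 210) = (n + 5)/(n + 6)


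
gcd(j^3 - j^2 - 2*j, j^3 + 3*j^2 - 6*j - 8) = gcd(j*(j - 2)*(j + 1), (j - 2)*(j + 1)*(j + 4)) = j^2 - j - 2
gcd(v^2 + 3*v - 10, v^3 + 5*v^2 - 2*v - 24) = v - 2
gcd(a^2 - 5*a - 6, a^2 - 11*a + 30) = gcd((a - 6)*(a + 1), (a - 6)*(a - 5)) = a - 6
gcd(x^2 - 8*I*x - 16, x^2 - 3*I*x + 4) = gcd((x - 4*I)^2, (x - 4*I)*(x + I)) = x - 4*I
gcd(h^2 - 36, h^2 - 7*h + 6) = h - 6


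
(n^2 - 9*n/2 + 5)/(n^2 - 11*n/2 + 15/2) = (n - 2)/(n - 3)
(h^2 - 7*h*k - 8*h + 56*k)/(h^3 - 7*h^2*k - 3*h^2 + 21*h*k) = (h - 8)/(h*(h - 3))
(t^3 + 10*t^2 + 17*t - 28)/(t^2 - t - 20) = (t^2 + 6*t - 7)/(t - 5)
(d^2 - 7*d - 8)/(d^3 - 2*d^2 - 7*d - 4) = (d - 8)/(d^2 - 3*d - 4)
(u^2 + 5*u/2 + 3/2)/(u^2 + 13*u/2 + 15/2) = (u + 1)/(u + 5)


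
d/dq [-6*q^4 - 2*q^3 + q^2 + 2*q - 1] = -24*q^3 - 6*q^2 + 2*q + 2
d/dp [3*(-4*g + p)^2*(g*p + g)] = 3*g*(4*g - p)*(4*g - 3*p - 2)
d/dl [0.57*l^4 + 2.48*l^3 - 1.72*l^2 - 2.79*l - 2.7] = 2.28*l^3 + 7.44*l^2 - 3.44*l - 2.79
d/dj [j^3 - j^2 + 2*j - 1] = 3*j^2 - 2*j + 2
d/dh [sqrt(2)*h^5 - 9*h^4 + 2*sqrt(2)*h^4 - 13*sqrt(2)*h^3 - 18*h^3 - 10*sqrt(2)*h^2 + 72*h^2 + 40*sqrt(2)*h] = 5*sqrt(2)*h^4 - 36*h^3 + 8*sqrt(2)*h^3 - 39*sqrt(2)*h^2 - 54*h^2 - 20*sqrt(2)*h + 144*h + 40*sqrt(2)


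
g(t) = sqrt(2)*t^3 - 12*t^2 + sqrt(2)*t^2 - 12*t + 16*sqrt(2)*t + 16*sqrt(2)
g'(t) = 3*sqrt(2)*t^2 - 24*t + 2*sqrt(2)*t - 12 + 16*sqrt(2)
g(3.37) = -7.65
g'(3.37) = -12.54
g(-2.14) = -62.45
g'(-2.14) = 75.36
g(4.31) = -14.98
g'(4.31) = -1.81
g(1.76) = 16.25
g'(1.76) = -13.49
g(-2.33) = -77.49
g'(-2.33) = 82.99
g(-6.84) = -997.89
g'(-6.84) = 353.94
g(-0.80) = 6.63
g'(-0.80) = 30.28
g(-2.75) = -116.06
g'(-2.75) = 100.93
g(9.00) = 291.79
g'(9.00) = 163.74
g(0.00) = 22.63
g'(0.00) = 10.63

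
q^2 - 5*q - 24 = (q - 8)*(q + 3)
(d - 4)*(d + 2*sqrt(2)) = d^2 - 4*d + 2*sqrt(2)*d - 8*sqrt(2)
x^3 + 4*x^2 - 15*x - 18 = (x - 3)*(x + 1)*(x + 6)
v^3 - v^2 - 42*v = v*(v - 7)*(v + 6)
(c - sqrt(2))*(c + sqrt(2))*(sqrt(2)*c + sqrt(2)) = sqrt(2)*c^3 + sqrt(2)*c^2 - 2*sqrt(2)*c - 2*sqrt(2)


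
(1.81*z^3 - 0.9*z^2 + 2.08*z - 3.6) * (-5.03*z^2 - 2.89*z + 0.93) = -9.1043*z^5 - 0.7039*z^4 - 6.1781*z^3 + 11.2598*z^2 + 12.3384*z - 3.348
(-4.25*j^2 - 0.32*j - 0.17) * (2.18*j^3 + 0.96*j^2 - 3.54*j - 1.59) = -9.265*j^5 - 4.7776*j^4 + 14.3672*j^3 + 7.7271*j^2 + 1.1106*j + 0.2703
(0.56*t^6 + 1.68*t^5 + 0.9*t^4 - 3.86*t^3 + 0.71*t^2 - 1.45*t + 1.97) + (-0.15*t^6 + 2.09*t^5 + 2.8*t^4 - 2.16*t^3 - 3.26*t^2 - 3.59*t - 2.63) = 0.41*t^6 + 3.77*t^5 + 3.7*t^4 - 6.02*t^3 - 2.55*t^2 - 5.04*t - 0.66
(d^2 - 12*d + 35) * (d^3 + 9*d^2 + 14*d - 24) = d^5 - 3*d^4 - 59*d^3 + 123*d^2 + 778*d - 840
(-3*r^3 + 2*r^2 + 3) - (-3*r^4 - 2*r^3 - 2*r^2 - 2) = 3*r^4 - r^3 + 4*r^2 + 5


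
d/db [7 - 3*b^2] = -6*b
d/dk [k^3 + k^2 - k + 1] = 3*k^2 + 2*k - 1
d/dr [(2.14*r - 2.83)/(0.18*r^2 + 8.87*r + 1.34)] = (-0.3852*r^2 + 1.0188*r + 27.9697)/(0.0324*r^4 + 3.1932*r^3 + 79.1593*r^2 + 23.7716*r + 1.7956)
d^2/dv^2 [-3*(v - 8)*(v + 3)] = -6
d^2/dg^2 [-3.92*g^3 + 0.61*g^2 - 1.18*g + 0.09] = 1.22 - 23.52*g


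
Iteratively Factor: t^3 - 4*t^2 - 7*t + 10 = (t + 2)*(t^2 - 6*t + 5) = (t - 5)*(t + 2)*(t - 1)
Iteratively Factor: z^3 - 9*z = (z)*(z^2 - 9) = z*(z - 3)*(z + 3)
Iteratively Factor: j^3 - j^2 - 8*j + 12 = (j - 2)*(j^2 + j - 6) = (j - 2)*(j + 3)*(j - 2)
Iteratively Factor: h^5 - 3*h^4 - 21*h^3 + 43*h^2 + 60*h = (h + 4)*(h^4 - 7*h^3 + 7*h^2 + 15*h) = h*(h + 4)*(h^3 - 7*h^2 + 7*h + 15) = h*(h + 1)*(h + 4)*(h^2 - 8*h + 15) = h*(h - 5)*(h + 1)*(h + 4)*(h - 3)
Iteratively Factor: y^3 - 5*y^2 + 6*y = (y - 3)*(y^2 - 2*y) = (y - 3)*(y - 2)*(y)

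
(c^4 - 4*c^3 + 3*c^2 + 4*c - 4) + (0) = c^4 - 4*c^3 + 3*c^2 + 4*c - 4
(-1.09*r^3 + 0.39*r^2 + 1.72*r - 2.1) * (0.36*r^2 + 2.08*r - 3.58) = -0.3924*r^5 - 2.1268*r^4 + 5.3326*r^3 + 1.4254*r^2 - 10.5256*r + 7.518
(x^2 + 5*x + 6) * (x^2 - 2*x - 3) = x^4 + 3*x^3 - 7*x^2 - 27*x - 18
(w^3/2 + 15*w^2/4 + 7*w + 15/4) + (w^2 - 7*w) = w^3/2 + 19*w^2/4 + 15/4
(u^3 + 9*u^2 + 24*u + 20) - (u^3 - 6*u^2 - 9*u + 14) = 15*u^2 + 33*u + 6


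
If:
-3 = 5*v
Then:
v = -3/5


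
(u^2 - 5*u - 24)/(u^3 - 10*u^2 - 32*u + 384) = (u + 3)/(u^2 - 2*u - 48)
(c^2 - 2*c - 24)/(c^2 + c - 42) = (c + 4)/(c + 7)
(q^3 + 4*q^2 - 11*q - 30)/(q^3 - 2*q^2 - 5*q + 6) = (q + 5)/(q - 1)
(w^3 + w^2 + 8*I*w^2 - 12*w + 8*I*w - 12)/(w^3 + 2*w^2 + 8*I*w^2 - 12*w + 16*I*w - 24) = (w + 1)/(w + 2)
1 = 1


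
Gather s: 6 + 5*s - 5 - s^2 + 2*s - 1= -s^2 + 7*s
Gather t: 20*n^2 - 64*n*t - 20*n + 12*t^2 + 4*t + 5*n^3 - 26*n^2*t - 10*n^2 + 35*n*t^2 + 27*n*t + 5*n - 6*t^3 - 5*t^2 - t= 5*n^3 + 10*n^2 - 15*n - 6*t^3 + t^2*(35*n + 7) + t*(-26*n^2 - 37*n + 3)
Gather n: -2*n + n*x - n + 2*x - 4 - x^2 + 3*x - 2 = n*(x - 3) - x^2 + 5*x - 6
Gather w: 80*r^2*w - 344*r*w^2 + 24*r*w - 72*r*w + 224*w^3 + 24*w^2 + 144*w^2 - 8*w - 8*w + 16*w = 224*w^3 + w^2*(168 - 344*r) + w*(80*r^2 - 48*r)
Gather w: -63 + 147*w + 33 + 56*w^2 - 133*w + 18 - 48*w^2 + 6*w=8*w^2 + 20*w - 12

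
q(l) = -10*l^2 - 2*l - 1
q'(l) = -20*l - 2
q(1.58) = -29.12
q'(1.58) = -33.60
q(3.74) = -148.36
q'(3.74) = -76.80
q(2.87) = -89.11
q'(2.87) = -59.40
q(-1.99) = -36.62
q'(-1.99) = 37.80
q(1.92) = -41.70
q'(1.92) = -40.40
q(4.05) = -173.12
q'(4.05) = -83.00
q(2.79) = -84.42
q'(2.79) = -57.80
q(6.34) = -415.64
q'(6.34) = -128.80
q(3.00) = -97.00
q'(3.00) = -62.00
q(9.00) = -829.00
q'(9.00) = -182.00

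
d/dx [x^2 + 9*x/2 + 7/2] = 2*x + 9/2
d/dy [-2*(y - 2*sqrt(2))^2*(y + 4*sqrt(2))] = 48 - 6*y^2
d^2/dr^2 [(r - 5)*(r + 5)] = 2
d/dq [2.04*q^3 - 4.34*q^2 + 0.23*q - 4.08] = 6.12*q^2 - 8.68*q + 0.23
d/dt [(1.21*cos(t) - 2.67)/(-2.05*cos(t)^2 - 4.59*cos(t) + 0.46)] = (-2.4805*cos(t)^2 + 10.947*cos(t) + 11.6987)*sin(t)/(4.2025*cos(t)^4 + 18.819*cos(t)^3 + 19.1821*cos(t)^2 - 4.2228*cos(t) + 0.2116)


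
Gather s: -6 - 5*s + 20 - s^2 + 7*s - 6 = -s^2 + 2*s + 8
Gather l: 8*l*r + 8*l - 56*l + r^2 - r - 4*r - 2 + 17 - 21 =l*(8*r - 48) + r^2 - 5*r - 6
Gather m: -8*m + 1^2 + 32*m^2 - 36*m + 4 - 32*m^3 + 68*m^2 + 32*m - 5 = -32*m^3 + 100*m^2 - 12*m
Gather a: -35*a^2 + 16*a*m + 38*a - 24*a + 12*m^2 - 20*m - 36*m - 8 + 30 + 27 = -35*a^2 + a*(16*m + 14) + 12*m^2 - 56*m + 49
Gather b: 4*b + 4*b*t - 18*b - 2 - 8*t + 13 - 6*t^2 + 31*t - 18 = b*(4*t - 14) - 6*t^2 + 23*t - 7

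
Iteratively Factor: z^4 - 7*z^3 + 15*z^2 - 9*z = (z)*(z^3 - 7*z^2 + 15*z - 9) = z*(z - 3)*(z^2 - 4*z + 3) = z*(z - 3)*(z - 1)*(z - 3)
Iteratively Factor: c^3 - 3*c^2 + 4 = (c - 2)*(c^2 - c - 2) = (c - 2)*(c + 1)*(c - 2)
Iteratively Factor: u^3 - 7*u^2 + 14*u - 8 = (u - 1)*(u^2 - 6*u + 8) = (u - 2)*(u - 1)*(u - 4)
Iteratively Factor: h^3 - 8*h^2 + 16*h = (h - 4)*(h^2 - 4*h) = (h - 4)^2*(h)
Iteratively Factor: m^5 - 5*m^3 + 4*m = (m + 2)*(m^4 - 2*m^3 - m^2 + 2*m) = m*(m + 2)*(m^3 - 2*m^2 - m + 2) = m*(m - 1)*(m + 2)*(m^2 - m - 2) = m*(m - 2)*(m - 1)*(m + 2)*(m + 1)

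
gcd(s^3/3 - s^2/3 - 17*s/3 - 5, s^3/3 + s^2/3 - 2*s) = s + 3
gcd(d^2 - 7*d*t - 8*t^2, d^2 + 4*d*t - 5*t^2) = 1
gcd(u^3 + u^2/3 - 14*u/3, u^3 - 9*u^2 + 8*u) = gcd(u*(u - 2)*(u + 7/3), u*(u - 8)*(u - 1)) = u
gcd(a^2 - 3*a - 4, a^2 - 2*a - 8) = a - 4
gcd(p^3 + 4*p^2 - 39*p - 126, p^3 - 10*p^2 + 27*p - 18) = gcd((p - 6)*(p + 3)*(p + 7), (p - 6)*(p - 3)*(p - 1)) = p - 6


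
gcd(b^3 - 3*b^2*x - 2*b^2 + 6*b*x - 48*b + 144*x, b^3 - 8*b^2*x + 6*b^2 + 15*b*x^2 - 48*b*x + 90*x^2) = -b^2 + 3*b*x - 6*b + 18*x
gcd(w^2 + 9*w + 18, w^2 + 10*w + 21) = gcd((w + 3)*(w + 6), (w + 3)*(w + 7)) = w + 3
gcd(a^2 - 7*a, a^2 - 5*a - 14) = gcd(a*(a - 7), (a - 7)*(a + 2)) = a - 7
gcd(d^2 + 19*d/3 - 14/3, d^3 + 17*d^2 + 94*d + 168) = d + 7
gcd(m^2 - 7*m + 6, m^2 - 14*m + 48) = m - 6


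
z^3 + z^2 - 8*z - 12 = (z - 3)*(z + 2)^2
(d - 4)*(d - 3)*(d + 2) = d^3 - 5*d^2 - 2*d + 24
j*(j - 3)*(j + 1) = j^3 - 2*j^2 - 3*j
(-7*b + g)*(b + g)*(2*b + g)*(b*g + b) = -14*b^4*g - 14*b^4 - 19*b^3*g^2 - 19*b^3*g - 4*b^2*g^3 - 4*b^2*g^2 + b*g^4 + b*g^3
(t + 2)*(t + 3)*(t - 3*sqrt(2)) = t^3 - 3*sqrt(2)*t^2 + 5*t^2 - 15*sqrt(2)*t + 6*t - 18*sqrt(2)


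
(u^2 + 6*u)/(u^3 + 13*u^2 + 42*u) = 1/(u + 7)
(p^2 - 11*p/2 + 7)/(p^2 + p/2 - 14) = (p - 2)/(p + 4)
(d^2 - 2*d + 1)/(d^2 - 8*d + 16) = (d^2 - 2*d + 1)/(d^2 - 8*d + 16)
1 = 1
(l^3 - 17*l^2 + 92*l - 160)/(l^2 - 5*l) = l - 12 + 32/l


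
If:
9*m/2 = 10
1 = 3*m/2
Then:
No Solution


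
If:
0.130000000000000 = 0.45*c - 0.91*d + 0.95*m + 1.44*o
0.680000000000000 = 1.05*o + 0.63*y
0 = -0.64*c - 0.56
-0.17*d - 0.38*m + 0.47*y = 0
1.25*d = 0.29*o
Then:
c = -0.88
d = 0.21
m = -0.61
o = 0.90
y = -0.42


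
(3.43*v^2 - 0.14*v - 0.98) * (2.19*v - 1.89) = 7.5117*v^3 - 6.7893*v^2 - 1.8816*v + 1.8522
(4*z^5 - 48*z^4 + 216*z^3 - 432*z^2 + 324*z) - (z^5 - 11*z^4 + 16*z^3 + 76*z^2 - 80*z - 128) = 3*z^5 - 37*z^4 + 200*z^3 - 508*z^2 + 404*z + 128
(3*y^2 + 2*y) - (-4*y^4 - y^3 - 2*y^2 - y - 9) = 4*y^4 + y^3 + 5*y^2 + 3*y + 9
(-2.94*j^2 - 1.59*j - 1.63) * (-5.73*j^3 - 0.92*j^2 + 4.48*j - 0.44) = 16.8462*j^5 + 11.8155*j^4 - 2.3685*j^3 - 4.33*j^2 - 6.6028*j + 0.7172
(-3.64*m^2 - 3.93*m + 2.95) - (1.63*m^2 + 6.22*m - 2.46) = -5.27*m^2 - 10.15*m + 5.41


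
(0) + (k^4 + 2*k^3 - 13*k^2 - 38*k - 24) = k^4 + 2*k^3 - 13*k^2 - 38*k - 24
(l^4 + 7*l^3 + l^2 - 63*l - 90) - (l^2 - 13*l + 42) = l^4 + 7*l^3 - 50*l - 132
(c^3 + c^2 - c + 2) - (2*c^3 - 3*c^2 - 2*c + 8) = -c^3 + 4*c^2 + c - 6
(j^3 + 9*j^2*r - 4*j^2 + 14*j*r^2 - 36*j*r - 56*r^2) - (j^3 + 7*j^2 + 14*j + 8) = 9*j^2*r - 11*j^2 + 14*j*r^2 - 36*j*r - 14*j - 56*r^2 - 8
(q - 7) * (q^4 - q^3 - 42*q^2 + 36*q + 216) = q^5 - 8*q^4 - 35*q^3 + 330*q^2 - 36*q - 1512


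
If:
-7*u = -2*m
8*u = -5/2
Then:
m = -35/32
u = -5/16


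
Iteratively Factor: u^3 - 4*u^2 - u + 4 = (u + 1)*(u^2 - 5*u + 4) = (u - 4)*(u + 1)*(u - 1)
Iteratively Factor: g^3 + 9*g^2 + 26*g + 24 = (g + 3)*(g^2 + 6*g + 8) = (g + 2)*(g + 3)*(g + 4)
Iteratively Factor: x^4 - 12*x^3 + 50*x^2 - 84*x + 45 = (x - 5)*(x^3 - 7*x^2 + 15*x - 9) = (x - 5)*(x - 3)*(x^2 - 4*x + 3) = (x - 5)*(x - 3)^2*(x - 1)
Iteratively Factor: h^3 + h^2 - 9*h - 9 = (h + 3)*(h^2 - 2*h - 3) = (h + 1)*(h + 3)*(h - 3)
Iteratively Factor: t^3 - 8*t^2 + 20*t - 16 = (t - 2)*(t^2 - 6*t + 8) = (t - 2)^2*(t - 4)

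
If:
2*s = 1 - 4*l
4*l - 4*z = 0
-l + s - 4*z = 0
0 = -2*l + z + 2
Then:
No Solution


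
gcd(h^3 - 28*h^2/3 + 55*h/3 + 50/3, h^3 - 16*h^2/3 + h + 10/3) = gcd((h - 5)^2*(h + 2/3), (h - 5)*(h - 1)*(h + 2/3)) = h^2 - 13*h/3 - 10/3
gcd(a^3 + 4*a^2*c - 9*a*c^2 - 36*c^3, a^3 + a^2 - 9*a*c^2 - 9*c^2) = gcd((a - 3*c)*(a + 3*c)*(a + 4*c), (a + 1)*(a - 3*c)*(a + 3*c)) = a^2 - 9*c^2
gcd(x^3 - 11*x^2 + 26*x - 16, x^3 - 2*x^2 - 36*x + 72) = x - 2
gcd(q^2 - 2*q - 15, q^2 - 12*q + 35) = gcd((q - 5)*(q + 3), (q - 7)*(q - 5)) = q - 5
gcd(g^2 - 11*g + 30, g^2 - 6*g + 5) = g - 5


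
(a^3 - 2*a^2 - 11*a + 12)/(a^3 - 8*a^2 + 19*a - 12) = (a + 3)/(a - 3)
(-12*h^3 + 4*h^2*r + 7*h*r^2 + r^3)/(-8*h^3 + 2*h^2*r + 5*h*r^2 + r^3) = (6*h + r)/(4*h + r)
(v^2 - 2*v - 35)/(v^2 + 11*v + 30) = (v - 7)/(v + 6)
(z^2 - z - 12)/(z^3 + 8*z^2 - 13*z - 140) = (z + 3)/(z^2 + 12*z + 35)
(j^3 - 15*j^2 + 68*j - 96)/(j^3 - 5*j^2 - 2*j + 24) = (j - 8)/(j + 2)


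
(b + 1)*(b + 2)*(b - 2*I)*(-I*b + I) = -I*b^4 - 2*b^3 - 2*I*b^3 - 4*b^2 + I*b^2 + 2*b + 2*I*b + 4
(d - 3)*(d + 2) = d^2 - d - 6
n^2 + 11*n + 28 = (n + 4)*(n + 7)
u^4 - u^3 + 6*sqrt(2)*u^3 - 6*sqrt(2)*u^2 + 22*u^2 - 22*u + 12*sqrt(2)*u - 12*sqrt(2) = (u - 1)*(u + sqrt(2))*(u + 2*sqrt(2))*(u + 3*sqrt(2))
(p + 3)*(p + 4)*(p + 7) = p^3 + 14*p^2 + 61*p + 84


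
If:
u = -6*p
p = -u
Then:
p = 0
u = 0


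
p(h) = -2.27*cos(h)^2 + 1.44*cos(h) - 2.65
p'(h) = 4.54*sin(h)*cos(h) - 1.44*sin(h)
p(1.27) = -2.42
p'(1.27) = -0.09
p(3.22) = -6.34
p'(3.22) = 0.47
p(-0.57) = -3.05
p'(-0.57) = -1.29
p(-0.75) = -2.81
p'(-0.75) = -1.28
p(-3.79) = -5.24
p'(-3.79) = -3.05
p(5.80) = -3.15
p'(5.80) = -1.20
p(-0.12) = -3.46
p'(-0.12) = -0.37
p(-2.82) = -6.06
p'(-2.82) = 1.82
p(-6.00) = -3.36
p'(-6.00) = 0.82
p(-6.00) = -3.36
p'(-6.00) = 0.82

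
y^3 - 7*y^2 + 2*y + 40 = (y - 5)*(y - 4)*(y + 2)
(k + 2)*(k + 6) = k^2 + 8*k + 12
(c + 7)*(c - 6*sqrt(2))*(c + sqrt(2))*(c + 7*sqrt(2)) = c^4 + 2*sqrt(2)*c^3 + 7*c^3 - 82*c^2 + 14*sqrt(2)*c^2 - 574*c - 84*sqrt(2)*c - 588*sqrt(2)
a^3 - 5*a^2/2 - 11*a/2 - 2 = (a - 4)*(a + 1/2)*(a + 1)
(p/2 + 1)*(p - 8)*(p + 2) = p^3/2 - 2*p^2 - 14*p - 16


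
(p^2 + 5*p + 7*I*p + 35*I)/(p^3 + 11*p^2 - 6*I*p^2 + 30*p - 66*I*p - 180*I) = (p + 7*I)/(p^2 + 6*p*(1 - I) - 36*I)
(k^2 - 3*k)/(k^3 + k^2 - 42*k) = (k - 3)/(k^2 + k - 42)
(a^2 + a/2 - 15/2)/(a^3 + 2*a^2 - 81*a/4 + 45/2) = 2*(a + 3)/(2*a^2 + 9*a - 18)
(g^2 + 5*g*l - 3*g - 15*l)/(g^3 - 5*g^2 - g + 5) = (g^2 + 5*g*l - 3*g - 15*l)/(g^3 - 5*g^2 - g + 5)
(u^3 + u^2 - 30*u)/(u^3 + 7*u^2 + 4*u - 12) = u*(u - 5)/(u^2 + u - 2)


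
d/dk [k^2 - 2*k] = 2*k - 2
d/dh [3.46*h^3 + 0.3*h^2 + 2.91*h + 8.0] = 10.38*h^2 + 0.6*h + 2.91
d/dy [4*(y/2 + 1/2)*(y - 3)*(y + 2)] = 6*y^2 - 14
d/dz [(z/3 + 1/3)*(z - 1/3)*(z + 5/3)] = z^2 + 14*z/9 + 7/27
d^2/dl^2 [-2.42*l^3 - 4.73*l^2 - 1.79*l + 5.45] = -14.52*l - 9.46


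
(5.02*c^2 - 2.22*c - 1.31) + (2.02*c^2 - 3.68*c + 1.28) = 7.04*c^2 - 5.9*c - 0.03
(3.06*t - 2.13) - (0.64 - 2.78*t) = 5.84*t - 2.77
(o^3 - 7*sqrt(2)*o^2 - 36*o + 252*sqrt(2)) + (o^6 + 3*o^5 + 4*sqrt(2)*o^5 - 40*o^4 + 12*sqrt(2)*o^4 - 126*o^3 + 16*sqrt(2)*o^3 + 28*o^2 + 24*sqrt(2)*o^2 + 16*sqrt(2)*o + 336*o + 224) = o^6 + 3*o^5 + 4*sqrt(2)*o^5 - 40*o^4 + 12*sqrt(2)*o^4 - 125*o^3 + 16*sqrt(2)*o^3 + 17*sqrt(2)*o^2 + 28*o^2 + 16*sqrt(2)*o + 300*o + 224 + 252*sqrt(2)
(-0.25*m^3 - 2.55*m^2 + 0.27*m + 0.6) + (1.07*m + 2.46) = -0.25*m^3 - 2.55*m^2 + 1.34*m + 3.06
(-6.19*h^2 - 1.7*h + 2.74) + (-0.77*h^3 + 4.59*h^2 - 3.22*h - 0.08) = -0.77*h^3 - 1.6*h^2 - 4.92*h + 2.66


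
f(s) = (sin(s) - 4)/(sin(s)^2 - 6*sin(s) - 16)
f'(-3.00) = 0.18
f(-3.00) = 0.27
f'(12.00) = -0.24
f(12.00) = 0.36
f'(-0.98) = -0.25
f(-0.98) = 0.47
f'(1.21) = -0.03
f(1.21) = 0.15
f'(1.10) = -0.04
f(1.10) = 0.15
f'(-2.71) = 0.22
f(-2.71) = 0.33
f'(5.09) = -0.19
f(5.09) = 0.52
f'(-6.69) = -0.22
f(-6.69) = 0.33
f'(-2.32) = 0.26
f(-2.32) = 0.43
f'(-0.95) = -0.25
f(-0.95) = 0.46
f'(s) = (-2*sin(s)*cos(s) + 6*cos(s))*(sin(s) - 4)/(sin(s)^2 - 6*sin(s) - 16)^2 + cos(s)/(sin(s)^2 - 6*sin(s) - 16) = (8*sin(s) + cos(s)^2 - 41)*cos(s)/((sin(s) - 8)^2*(sin(s) + 2)^2)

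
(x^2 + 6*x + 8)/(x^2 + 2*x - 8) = (x + 2)/(x - 2)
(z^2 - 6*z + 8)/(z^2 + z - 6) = (z - 4)/(z + 3)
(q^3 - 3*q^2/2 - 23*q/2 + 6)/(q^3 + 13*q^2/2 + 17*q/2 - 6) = (q - 4)/(q + 4)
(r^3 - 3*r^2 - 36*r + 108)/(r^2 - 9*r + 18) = r + 6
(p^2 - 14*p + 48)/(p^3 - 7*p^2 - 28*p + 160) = (p - 6)/(p^2 + p - 20)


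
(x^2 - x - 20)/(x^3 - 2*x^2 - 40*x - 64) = (x - 5)/(x^2 - 6*x - 16)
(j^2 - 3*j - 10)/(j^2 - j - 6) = (j - 5)/(j - 3)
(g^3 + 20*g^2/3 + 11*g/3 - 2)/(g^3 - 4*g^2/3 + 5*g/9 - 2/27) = 9*(g^2 + 7*g + 6)/(9*g^2 - 9*g + 2)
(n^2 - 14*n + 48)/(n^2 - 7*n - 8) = (n - 6)/(n + 1)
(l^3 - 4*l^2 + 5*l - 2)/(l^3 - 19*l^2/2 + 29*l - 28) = 2*(l^2 - 2*l + 1)/(2*l^2 - 15*l + 28)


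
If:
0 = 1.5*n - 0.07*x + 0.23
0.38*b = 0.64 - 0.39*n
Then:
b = 1.84157894736842 - 0.0478947368421053*x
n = 0.0466666666666667*x - 0.153333333333333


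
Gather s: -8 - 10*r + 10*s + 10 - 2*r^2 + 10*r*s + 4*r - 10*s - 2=-2*r^2 + 10*r*s - 6*r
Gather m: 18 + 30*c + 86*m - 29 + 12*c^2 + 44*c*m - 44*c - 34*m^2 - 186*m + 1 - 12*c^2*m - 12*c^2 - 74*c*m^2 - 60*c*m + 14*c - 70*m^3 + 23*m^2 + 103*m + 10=-70*m^3 + m^2*(-74*c - 11) + m*(-12*c^2 - 16*c + 3)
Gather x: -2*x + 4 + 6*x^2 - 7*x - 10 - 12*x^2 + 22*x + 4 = -6*x^2 + 13*x - 2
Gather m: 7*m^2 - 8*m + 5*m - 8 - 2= 7*m^2 - 3*m - 10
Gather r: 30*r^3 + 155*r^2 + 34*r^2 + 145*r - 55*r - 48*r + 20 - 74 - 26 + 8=30*r^3 + 189*r^2 + 42*r - 72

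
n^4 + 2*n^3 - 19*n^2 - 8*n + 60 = (n - 3)*(n - 2)*(n + 2)*(n + 5)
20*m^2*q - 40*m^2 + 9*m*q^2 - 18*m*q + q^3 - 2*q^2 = (4*m + q)*(5*m + q)*(q - 2)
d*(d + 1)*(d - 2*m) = d^3 - 2*d^2*m + d^2 - 2*d*m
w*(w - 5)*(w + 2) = w^3 - 3*w^2 - 10*w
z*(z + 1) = z^2 + z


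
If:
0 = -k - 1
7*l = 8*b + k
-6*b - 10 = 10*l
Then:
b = -30/61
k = -1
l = -43/61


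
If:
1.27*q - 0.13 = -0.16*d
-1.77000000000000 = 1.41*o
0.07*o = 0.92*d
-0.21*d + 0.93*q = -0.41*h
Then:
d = -0.10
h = -0.31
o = -1.26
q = 0.11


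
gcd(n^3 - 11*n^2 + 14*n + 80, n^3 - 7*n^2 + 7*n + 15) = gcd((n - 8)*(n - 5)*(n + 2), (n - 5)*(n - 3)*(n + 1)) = n - 5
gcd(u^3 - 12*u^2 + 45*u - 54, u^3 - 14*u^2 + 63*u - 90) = u^2 - 9*u + 18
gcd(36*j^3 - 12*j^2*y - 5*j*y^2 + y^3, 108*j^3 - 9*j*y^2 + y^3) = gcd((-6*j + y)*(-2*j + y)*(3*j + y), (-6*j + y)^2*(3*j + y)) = -18*j^2 - 3*j*y + y^2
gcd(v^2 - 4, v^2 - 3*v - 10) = v + 2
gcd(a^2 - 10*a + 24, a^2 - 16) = a - 4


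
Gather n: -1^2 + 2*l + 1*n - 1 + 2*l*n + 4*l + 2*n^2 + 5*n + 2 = 6*l + 2*n^2 + n*(2*l + 6)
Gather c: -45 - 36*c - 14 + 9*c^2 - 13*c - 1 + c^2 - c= 10*c^2 - 50*c - 60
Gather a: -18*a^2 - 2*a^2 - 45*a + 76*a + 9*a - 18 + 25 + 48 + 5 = -20*a^2 + 40*a + 60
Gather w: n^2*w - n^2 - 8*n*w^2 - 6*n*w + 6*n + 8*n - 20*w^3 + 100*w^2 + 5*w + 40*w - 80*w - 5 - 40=-n^2 + 14*n - 20*w^3 + w^2*(100 - 8*n) + w*(n^2 - 6*n - 35) - 45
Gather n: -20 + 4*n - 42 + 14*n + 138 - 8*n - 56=10*n + 20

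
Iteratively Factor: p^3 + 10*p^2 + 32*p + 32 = (p + 4)*(p^2 + 6*p + 8) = (p + 2)*(p + 4)*(p + 4)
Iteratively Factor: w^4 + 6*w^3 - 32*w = (w - 2)*(w^3 + 8*w^2 + 16*w) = (w - 2)*(w + 4)*(w^2 + 4*w) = w*(w - 2)*(w + 4)*(w + 4)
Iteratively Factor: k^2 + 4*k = (k)*(k + 4)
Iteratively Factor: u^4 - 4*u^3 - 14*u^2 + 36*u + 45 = (u - 3)*(u^3 - u^2 - 17*u - 15) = (u - 3)*(u + 3)*(u^2 - 4*u - 5) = (u - 3)*(u + 1)*(u + 3)*(u - 5)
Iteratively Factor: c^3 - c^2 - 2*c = (c + 1)*(c^2 - 2*c) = (c - 2)*(c + 1)*(c)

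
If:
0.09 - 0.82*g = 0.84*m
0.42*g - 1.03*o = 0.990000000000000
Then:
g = 2.45238095238095*o + 2.35714285714286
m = -2.39399092970522*o - 2.19387755102041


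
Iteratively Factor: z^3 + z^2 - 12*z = (z - 3)*(z^2 + 4*z) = (z - 3)*(z + 4)*(z)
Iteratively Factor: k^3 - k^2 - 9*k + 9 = (k - 3)*(k^2 + 2*k - 3) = (k - 3)*(k + 3)*(k - 1)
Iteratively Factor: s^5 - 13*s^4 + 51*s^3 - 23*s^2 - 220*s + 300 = (s - 5)*(s^4 - 8*s^3 + 11*s^2 + 32*s - 60) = (s - 5)*(s - 3)*(s^3 - 5*s^2 - 4*s + 20) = (s - 5)*(s - 3)*(s - 2)*(s^2 - 3*s - 10) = (s - 5)^2*(s - 3)*(s - 2)*(s + 2)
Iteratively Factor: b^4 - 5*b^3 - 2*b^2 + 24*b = (b - 3)*(b^3 - 2*b^2 - 8*b) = (b - 4)*(b - 3)*(b^2 + 2*b) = (b - 4)*(b - 3)*(b + 2)*(b)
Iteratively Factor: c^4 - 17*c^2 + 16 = (c - 4)*(c^3 + 4*c^2 - c - 4) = (c - 4)*(c - 1)*(c^2 + 5*c + 4) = (c - 4)*(c - 1)*(c + 4)*(c + 1)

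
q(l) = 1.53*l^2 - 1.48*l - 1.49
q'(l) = 3.06*l - 1.48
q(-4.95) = 43.32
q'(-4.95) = -16.63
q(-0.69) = 0.26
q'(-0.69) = -3.59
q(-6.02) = 62.87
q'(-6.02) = -19.90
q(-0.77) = 0.56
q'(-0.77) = -3.84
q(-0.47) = -0.46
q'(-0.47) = -2.92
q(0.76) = -1.73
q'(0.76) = 0.85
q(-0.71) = 0.33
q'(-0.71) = -3.65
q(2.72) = 5.80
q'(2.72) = 6.84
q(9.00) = 109.12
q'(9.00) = 26.06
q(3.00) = 7.84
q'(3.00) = 7.70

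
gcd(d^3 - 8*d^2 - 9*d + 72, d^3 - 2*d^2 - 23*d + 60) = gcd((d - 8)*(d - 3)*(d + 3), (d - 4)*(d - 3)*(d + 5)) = d - 3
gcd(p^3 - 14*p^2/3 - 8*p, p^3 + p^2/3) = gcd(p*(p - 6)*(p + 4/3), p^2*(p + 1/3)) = p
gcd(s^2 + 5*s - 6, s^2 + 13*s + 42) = s + 6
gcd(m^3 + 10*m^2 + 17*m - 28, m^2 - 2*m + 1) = m - 1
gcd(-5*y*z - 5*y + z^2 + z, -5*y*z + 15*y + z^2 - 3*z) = 5*y - z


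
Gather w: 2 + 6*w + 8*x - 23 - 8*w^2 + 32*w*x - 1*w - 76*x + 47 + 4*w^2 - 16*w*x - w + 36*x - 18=-4*w^2 + w*(16*x + 4) - 32*x + 8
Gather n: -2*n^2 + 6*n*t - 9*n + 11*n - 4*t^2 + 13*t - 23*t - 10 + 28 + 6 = -2*n^2 + n*(6*t + 2) - 4*t^2 - 10*t + 24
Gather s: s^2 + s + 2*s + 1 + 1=s^2 + 3*s + 2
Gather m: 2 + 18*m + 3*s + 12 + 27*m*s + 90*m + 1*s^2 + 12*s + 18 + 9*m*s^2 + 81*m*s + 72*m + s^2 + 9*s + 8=m*(9*s^2 + 108*s + 180) + 2*s^2 + 24*s + 40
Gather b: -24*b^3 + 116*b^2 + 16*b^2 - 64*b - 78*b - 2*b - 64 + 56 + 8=-24*b^3 + 132*b^2 - 144*b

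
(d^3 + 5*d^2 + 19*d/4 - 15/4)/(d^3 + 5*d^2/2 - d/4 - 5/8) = 2*(d + 3)/(2*d + 1)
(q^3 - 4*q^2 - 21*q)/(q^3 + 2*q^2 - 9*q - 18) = q*(q - 7)/(q^2 - q - 6)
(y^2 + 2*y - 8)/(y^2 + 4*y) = (y - 2)/y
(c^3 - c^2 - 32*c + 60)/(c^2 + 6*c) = c - 7 + 10/c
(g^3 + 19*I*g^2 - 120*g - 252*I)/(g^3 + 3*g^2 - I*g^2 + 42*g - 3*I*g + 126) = (g^2 + 13*I*g - 42)/(g^2 + g*(3 - 7*I) - 21*I)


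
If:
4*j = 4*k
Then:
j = k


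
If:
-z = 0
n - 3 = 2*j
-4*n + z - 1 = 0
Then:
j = -13/8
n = -1/4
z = 0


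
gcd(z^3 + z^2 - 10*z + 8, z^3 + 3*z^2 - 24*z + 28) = z - 2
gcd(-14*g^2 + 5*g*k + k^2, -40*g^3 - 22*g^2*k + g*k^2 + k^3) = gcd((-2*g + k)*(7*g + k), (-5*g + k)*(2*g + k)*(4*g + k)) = 1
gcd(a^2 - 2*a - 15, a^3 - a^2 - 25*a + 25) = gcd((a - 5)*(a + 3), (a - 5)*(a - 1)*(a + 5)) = a - 5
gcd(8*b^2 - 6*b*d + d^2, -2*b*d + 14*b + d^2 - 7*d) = 2*b - d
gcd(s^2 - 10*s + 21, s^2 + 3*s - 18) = s - 3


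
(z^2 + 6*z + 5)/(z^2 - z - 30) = (z + 1)/(z - 6)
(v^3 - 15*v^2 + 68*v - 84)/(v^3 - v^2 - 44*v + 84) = (v - 7)/(v + 7)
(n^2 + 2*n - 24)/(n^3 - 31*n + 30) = (n - 4)/(n^2 - 6*n + 5)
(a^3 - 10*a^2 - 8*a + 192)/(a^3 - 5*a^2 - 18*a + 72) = (a - 8)/(a - 3)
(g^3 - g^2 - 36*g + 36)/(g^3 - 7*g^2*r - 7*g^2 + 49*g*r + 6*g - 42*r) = (-g - 6)/(-g + 7*r)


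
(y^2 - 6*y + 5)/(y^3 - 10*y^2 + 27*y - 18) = (y - 5)/(y^2 - 9*y + 18)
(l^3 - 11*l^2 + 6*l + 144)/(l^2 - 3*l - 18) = l - 8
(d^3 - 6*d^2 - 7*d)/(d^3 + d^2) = (d - 7)/d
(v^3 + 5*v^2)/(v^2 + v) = v*(v + 5)/(v + 1)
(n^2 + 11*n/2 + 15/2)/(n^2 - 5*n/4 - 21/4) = 2*(2*n^2 + 11*n + 15)/(4*n^2 - 5*n - 21)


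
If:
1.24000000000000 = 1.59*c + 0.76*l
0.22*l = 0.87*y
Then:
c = 0.779874213836478 - 1.89022298456261*y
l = 3.95454545454545*y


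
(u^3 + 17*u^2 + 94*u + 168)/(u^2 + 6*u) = u + 11 + 28/u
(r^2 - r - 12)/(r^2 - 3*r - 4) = (r + 3)/(r + 1)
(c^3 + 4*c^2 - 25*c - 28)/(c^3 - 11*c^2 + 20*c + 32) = (c + 7)/(c - 8)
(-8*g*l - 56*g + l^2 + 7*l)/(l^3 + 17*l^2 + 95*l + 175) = (-8*g + l)/(l^2 + 10*l + 25)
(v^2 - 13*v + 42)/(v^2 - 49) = (v - 6)/(v + 7)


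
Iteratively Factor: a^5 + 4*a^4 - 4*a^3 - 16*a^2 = (a)*(a^4 + 4*a^3 - 4*a^2 - 16*a) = a*(a + 2)*(a^3 + 2*a^2 - 8*a) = a*(a - 2)*(a + 2)*(a^2 + 4*a) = a^2*(a - 2)*(a + 2)*(a + 4)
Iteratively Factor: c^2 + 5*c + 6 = (c + 2)*(c + 3)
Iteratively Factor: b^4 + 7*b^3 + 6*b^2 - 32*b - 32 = (b + 4)*(b^3 + 3*b^2 - 6*b - 8) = (b + 1)*(b + 4)*(b^2 + 2*b - 8) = (b - 2)*(b + 1)*(b + 4)*(b + 4)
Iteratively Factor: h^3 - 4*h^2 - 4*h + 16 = (h - 2)*(h^2 - 2*h - 8) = (h - 2)*(h + 2)*(h - 4)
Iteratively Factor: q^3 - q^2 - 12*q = (q)*(q^2 - q - 12) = q*(q + 3)*(q - 4)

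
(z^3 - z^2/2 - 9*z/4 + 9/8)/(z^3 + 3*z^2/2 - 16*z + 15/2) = (z^2 - 9/4)/(z^2 + 2*z - 15)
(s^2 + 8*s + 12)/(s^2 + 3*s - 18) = (s + 2)/(s - 3)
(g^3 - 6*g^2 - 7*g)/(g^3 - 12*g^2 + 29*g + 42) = g/(g - 6)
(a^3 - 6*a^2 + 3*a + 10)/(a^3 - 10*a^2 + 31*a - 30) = (a + 1)/(a - 3)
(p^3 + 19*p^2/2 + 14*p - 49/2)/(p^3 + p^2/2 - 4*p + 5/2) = (2*p^2 + 21*p + 49)/(2*p^2 + 3*p - 5)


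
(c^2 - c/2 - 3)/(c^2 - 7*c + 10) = (c + 3/2)/(c - 5)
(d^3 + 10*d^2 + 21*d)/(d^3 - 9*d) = (d + 7)/(d - 3)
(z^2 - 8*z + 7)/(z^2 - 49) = (z - 1)/(z + 7)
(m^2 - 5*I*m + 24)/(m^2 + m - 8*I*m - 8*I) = (m + 3*I)/(m + 1)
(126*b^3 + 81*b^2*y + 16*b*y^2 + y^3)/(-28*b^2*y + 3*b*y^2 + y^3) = (18*b^2 + 9*b*y + y^2)/(y*(-4*b + y))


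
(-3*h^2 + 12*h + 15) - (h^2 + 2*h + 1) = -4*h^2 + 10*h + 14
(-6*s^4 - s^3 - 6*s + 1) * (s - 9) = -6*s^5 + 53*s^4 + 9*s^3 - 6*s^2 + 55*s - 9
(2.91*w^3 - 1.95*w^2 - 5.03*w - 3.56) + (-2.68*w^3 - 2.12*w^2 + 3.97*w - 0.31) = 0.23*w^3 - 4.07*w^2 - 1.06*w - 3.87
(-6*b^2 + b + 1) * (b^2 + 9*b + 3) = -6*b^4 - 53*b^3 - 8*b^2 + 12*b + 3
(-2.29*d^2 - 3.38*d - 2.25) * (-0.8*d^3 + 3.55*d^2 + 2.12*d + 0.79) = 1.832*d^5 - 5.4255*d^4 - 15.0538*d^3 - 16.9622*d^2 - 7.4402*d - 1.7775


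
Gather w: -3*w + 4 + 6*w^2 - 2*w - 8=6*w^2 - 5*w - 4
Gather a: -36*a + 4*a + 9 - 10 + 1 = -32*a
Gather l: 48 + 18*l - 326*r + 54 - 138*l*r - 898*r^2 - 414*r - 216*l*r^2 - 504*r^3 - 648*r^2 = l*(-216*r^2 - 138*r + 18) - 504*r^3 - 1546*r^2 - 740*r + 102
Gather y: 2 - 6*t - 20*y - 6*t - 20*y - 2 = -12*t - 40*y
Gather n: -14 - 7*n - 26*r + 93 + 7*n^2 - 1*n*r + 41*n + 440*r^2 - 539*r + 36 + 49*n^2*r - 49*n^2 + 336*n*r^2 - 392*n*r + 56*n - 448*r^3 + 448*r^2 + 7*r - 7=n^2*(49*r - 42) + n*(336*r^2 - 393*r + 90) - 448*r^3 + 888*r^2 - 558*r + 108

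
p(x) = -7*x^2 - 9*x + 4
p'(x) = -14*x - 9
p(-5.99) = -193.25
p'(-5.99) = 74.86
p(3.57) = -117.34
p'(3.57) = -58.98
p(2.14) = -47.32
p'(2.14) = -38.96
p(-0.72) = 6.85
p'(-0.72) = 1.08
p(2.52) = -63.13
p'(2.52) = -44.28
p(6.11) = -312.31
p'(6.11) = -94.54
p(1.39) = -22.03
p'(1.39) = -28.46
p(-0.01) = 4.09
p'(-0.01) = -8.86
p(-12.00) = -896.00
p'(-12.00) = 159.00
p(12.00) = -1112.00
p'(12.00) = -177.00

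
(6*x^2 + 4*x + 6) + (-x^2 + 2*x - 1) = 5*x^2 + 6*x + 5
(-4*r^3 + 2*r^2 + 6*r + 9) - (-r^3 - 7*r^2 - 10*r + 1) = -3*r^3 + 9*r^2 + 16*r + 8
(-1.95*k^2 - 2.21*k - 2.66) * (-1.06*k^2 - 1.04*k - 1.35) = 2.067*k^4 + 4.3706*k^3 + 7.7505*k^2 + 5.7499*k + 3.591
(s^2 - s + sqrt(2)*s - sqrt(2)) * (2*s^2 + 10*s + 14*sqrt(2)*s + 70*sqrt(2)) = 2*s^4 + 8*s^3 + 16*sqrt(2)*s^3 + 18*s^2 + 64*sqrt(2)*s^2 - 80*sqrt(2)*s + 112*s - 140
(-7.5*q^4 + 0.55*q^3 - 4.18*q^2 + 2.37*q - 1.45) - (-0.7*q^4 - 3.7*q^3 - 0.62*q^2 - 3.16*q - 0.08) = -6.8*q^4 + 4.25*q^3 - 3.56*q^2 + 5.53*q - 1.37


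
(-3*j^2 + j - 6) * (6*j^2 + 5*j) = -18*j^4 - 9*j^3 - 31*j^2 - 30*j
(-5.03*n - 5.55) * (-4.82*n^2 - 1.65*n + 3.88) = 24.2446*n^3 + 35.0505*n^2 - 10.3589*n - 21.534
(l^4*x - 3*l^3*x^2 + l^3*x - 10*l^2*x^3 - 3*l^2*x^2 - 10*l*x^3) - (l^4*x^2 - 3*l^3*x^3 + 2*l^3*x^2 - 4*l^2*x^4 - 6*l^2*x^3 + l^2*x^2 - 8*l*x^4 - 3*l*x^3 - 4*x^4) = -l^4*x^2 + l^4*x + 3*l^3*x^3 - 5*l^3*x^2 + l^3*x + 4*l^2*x^4 - 4*l^2*x^3 - 4*l^2*x^2 + 8*l*x^4 - 7*l*x^3 + 4*x^4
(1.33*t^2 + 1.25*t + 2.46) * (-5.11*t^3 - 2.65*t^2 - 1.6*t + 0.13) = -6.7963*t^5 - 9.912*t^4 - 18.0111*t^3 - 8.3461*t^2 - 3.7735*t + 0.3198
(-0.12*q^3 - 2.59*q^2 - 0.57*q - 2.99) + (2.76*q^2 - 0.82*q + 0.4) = -0.12*q^3 + 0.17*q^2 - 1.39*q - 2.59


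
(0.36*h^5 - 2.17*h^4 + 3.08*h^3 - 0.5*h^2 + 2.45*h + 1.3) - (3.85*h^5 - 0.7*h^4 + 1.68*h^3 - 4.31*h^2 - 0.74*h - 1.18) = -3.49*h^5 - 1.47*h^4 + 1.4*h^3 + 3.81*h^2 + 3.19*h + 2.48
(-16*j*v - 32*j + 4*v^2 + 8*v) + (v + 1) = -16*j*v - 32*j + 4*v^2 + 9*v + 1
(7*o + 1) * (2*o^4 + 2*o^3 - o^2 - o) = 14*o^5 + 16*o^4 - 5*o^3 - 8*o^2 - o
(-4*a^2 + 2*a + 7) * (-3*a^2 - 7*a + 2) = 12*a^4 + 22*a^3 - 43*a^2 - 45*a + 14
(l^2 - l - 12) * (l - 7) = l^3 - 8*l^2 - 5*l + 84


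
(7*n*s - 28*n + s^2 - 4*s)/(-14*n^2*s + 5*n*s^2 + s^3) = (s - 4)/(s*(-2*n + s))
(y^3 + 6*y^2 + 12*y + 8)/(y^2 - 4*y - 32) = (y^3 + 6*y^2 + 12*y + 8)/(y^2 - 4*y - 32)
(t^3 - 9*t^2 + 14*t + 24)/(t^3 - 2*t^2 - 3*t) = (t^2 - 10*t + 24)/(t*(t - 3))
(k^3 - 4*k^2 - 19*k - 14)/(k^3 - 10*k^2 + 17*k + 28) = (k + 2)/(k - 4)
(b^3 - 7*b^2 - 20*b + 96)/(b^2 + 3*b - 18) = (b^2 - 4*b - 32)/(b + 6)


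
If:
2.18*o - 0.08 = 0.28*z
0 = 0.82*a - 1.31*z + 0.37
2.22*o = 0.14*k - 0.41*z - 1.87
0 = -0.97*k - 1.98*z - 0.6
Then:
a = -3.77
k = 3.62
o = -0.23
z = -2.08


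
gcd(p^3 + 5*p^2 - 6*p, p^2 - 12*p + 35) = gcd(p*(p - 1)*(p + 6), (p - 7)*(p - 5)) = 1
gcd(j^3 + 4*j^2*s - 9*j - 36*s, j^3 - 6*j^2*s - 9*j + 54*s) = j^2 - 9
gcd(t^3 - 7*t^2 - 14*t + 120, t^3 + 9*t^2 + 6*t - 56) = t + 4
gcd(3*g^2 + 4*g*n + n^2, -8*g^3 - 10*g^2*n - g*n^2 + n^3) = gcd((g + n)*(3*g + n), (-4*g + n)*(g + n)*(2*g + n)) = g + n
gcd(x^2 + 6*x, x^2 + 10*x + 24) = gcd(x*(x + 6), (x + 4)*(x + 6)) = x + 6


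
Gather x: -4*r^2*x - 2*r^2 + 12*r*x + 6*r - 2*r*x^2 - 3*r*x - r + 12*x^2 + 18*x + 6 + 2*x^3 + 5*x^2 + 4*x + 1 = -2*r^2 + 5*r + 2*x^3 + x^2*(17 - 2*r) + x*(-4*r^2 + 9*r + 22) + 7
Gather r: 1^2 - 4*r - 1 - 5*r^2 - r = -5*r^2 - 5*r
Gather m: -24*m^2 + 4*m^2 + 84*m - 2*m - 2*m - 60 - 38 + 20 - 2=-20*m^2 + 80*m - 80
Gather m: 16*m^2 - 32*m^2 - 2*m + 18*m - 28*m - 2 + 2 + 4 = -16*m^2 - 12*m + 4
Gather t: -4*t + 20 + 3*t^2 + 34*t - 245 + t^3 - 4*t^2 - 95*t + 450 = t^3 - t^2 - 65*t + 225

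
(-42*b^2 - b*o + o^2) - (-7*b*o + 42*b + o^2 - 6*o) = -42*b^2 + 6*b*o - 42*b + 6*o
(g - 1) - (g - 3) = 2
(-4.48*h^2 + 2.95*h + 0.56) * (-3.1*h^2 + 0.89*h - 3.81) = 13.888*h^4 - 13.1322*h^3 + 17.9583*h^2 - 10.7411*h - 2.1336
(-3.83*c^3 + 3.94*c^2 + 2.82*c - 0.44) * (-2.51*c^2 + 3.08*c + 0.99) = 9.6133*c^5 - 21.6858*c^4 + 1.2653*c^3 + 13.6906*c^2 + 1.4366*c - 0.4356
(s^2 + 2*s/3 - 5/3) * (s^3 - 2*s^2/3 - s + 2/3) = s^5 - 28*s^3/9 + 10*s^2/9 + 19*s/9 - 10/9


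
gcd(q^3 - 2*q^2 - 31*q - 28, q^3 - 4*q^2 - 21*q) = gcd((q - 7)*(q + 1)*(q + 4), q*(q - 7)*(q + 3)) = q - 7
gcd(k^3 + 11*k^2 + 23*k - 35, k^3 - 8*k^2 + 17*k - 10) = k - 1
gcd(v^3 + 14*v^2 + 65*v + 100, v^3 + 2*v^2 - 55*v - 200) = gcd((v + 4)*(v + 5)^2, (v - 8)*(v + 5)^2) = v^2 + 10*v + 25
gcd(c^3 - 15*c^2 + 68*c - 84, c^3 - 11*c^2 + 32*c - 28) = c^2 - 9*c + 14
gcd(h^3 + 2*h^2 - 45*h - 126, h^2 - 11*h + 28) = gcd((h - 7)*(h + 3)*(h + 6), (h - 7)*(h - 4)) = h - 7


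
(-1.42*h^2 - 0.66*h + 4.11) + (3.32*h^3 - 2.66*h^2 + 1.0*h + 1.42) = 3.32*h^3 - 4.08*h^2 + 0.34*h + 5.53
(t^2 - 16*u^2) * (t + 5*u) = t^3 + 5*t^2*u - 16*t*u^2 - 80*u^3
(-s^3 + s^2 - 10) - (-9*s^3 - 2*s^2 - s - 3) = 8*s^3 + 3*s^2 + s - 7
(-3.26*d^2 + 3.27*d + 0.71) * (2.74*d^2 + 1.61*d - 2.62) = -8.9324*d^4 + 3.7112*d^3 + 15.7513*d^2 - 7.4243*d - 1.8602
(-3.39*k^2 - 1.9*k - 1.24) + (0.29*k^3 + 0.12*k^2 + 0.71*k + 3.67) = 0.29*k^3 - 3.27*k^2 - 1.19*k + 2.43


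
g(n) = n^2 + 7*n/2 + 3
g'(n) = 2*n + 7/2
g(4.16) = 34.87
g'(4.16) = 11.82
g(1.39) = 9.80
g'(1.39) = 6.28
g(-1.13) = 0.32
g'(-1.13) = 1.24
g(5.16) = 47.69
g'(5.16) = 13.82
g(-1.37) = 0.08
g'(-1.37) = 0.76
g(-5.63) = 14.99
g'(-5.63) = -7.76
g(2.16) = 15.23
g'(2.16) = 7.82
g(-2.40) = 0.36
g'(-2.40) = -1.30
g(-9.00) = 52.50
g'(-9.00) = -14.50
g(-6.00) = 18.00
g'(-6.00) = -8.50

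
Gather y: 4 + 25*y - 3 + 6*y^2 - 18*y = 6*y^2 + 7*y + 1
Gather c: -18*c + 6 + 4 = 10 - 18*c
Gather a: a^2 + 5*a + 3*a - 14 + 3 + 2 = a^2 + 8*a - 9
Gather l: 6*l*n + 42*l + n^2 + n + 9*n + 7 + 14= l*(6*n + 42) + n^2 + 10*n + 21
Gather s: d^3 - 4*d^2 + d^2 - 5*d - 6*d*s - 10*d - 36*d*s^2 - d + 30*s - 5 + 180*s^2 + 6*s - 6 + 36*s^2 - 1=d^3 - 3*d^2 - 16*d + s^2*(216 - 36*d) + s*(36 - 6*d) - 12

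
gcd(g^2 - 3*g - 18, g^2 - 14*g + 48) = g - 6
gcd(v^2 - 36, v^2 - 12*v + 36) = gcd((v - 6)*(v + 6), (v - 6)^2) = v - 6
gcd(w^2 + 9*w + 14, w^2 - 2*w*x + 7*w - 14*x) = w + 7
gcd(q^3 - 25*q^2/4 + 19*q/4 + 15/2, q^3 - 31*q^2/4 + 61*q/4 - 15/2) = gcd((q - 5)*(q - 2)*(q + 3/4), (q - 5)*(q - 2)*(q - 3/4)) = q^2 - 7*q + 10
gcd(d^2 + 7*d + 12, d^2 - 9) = d + 3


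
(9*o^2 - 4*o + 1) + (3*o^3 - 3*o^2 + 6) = 3*o^3 + 6*o^2 - 4*o + 7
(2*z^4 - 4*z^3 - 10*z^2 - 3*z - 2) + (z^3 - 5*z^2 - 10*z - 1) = 2*z^4 - 3*z^3 - 15*z^2 - 13*z - 3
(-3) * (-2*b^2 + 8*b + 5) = 6*b^2 - 24*b - 15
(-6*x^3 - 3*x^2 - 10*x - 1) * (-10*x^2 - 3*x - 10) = 60*x^5 + 48*x^4 + 169*x^3 + 70*x^2 + 103*x + 10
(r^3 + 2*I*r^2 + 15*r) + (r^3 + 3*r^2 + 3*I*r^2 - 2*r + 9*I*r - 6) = 2*r^3 + 3*r^2 + 5*I*r^2 + 13*r + 9*I*r - 6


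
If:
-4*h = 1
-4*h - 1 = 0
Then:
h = -1/4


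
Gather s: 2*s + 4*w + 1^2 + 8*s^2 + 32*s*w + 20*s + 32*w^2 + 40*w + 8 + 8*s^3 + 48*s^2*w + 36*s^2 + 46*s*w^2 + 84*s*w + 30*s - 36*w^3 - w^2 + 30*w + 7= 8*s^3 + s^2*(48*w + 44) + s*(46*w^2 + 116*w + 52) - 36*w^3 + 31*w^2 + 74*w + 16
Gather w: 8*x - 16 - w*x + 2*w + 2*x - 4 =w*(2 - x) + 10*x - 20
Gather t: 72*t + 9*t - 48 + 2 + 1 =81*t - 45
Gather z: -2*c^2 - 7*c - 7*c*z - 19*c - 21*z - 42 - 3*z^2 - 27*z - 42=-2*c^2 - 26*c - 3*z^2 + z*(-7*c - 48) - 84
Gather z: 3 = 3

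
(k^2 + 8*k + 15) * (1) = k^2 + 8*k + 15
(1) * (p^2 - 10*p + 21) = p^2 - 10*p + 21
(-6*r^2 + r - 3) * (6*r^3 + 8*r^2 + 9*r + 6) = -36*r^5 - 42*r^4 - 64*r^3 - 51*r^2 - 21*r - 18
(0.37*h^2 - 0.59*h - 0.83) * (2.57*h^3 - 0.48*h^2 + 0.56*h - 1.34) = 0.9509*h^5 - 1.6939*h^4 - 1.6427*h^3 - 0.4278*h^2 + 0.3258*h + 1.1122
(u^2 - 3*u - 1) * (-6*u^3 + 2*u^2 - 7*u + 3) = -6*u^5 + 20*u^4 - 7*u^3 + 22*u^2 - 2*u - 3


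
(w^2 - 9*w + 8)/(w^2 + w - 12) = (w^2 - 9*w + 8)/(w^2 + w - 12)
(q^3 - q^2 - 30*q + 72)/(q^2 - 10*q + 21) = (q^2 + 2*q - 24)/(q - 7)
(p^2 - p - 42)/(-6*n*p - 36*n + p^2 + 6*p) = (p - 7)/(-6*n + p)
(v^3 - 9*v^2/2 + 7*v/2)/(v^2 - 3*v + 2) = v*(2*v - 7)/(2*(v - 2))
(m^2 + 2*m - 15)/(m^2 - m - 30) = (m - 3)/(m - 6)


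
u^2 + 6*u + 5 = (u + 1)*(u + 5)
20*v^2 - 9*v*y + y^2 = (-5*v + y)*(-4*v + y)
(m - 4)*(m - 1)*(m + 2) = m^3 - 3*m^2 - 6*m + 8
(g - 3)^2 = g^2 - 6*g + 9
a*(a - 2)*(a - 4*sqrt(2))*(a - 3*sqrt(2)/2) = a^4 - 11*sqrt(2)*a^3/2 - 2*a^3 + 12*a^2 + 11*sqrt(2)*a^2 - 24*a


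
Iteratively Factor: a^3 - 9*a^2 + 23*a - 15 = (a - 1)*(a^2 - 8*a + 15) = (a - 3)*(a - 1)*(a - 5)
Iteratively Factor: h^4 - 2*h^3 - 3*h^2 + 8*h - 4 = (h - 1)*(h^3 - h^2 - 4*h + 4) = (h - 1)*(h + 2)*(h^2 - 3*h + 2) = (h - 1)^2*(h + 2)*(h - 2)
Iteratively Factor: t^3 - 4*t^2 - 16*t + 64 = (t - 4)*(t^2 - 16) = (t - 4)*(t + 4)*(t - 4)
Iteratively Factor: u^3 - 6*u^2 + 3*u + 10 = (u + 1)*(u^2 - 7*u + 10) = (u - 5)*(u + 1)*(u - 2)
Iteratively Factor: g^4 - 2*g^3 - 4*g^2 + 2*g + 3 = (g - 1)*(g^3 - g^2 - 5*g - 3) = (g - 1)*(g + 1)*(g^2 - 2*g - 3) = (g - 3)*(g - 1)*(g + 1)*(g + 1)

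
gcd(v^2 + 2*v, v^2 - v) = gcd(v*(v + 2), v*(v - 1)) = v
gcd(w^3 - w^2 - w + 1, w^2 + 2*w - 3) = w - 1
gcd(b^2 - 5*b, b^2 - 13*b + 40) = b - 5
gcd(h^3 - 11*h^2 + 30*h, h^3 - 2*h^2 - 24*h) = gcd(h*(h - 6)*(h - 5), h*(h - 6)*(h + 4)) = h^2 - 6*h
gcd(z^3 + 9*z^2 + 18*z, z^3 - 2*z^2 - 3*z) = z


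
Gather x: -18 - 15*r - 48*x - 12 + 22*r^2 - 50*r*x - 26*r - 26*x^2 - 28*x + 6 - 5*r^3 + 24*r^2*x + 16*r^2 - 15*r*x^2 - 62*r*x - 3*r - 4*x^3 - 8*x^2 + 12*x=-5*r^3 + 38*r^2 - 44*r - 4*x^3 + x^2*(-15*r - 34) + x*(24*r^2 - 112*r - 64) - 24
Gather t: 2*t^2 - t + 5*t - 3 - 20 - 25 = 2*t^2 + 4*t - 48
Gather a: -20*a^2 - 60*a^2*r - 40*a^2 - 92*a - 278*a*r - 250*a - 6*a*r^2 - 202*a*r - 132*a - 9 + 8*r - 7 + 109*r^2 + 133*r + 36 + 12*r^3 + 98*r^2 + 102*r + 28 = a^2*(-60*r - 60) + a*(-6*r^2 - 480*r - 474) + 12*r^3 + 207*r^2 + 243*r + 48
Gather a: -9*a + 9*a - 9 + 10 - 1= 0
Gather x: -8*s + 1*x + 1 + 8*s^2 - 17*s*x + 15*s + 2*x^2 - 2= 8*s^2 + 7*s + 2*x^2 + x*(1 - 17*s) - 1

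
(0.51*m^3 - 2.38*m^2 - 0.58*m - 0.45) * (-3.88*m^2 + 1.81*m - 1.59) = -1.9788*m^5 + 10.1575*m^4 - 2.8683*m^3 + 4.4804*m^2 + 0.1077*m + 0.7155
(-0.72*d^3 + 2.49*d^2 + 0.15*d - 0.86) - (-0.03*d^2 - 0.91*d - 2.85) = -0.72*d^3 + 2.52*d^2 + 1.06*d + 1.99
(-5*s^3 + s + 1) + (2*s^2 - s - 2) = -5*s^3 + 2*s^2 - 1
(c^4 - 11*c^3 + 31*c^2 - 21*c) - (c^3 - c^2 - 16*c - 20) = c^4 - 12*c^3 + 32*c^2 - 5*c + 20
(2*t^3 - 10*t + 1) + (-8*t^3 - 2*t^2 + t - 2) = -6*t^3 - 2*t^2 - 9*t - 1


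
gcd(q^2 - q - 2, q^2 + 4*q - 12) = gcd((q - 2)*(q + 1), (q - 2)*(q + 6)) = q - 2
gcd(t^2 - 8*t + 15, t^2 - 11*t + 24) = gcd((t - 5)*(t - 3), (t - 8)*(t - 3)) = t - 3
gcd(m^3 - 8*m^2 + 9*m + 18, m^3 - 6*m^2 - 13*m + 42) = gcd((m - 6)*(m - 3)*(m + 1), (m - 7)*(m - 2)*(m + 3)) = 1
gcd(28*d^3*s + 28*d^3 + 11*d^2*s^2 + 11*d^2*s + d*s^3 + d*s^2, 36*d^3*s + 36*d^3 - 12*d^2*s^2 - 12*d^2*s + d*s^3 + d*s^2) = d*s + d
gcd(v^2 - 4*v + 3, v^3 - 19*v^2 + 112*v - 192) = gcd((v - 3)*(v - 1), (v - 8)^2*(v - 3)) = v - 3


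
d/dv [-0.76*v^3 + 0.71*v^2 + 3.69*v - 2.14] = -2.28*v^2 + 1.42*v + 3.69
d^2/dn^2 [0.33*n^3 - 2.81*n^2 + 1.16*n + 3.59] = 1.98*n - 5.62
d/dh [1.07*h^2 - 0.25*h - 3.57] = 2.14*h - 0.25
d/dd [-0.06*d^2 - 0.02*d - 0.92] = -0.12*d - 0.02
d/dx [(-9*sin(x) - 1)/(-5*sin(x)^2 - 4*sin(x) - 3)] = (-45*sin(x)^2 - 10*sin(x) + 23)*cos(x)/(5*sin(x)^2 + 4*sin(x) + 3)^2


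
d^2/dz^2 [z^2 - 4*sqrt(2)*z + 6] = 2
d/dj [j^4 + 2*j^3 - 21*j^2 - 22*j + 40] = 4*j^3 + 6*j^2 - 42*j - 22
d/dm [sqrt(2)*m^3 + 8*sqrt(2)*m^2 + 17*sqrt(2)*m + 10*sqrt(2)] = sqrt(2)*(3*m^2 + 16*m + 17)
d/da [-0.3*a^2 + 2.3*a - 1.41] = 2.3 - 0.6*a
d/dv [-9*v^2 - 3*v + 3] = -18*v - 3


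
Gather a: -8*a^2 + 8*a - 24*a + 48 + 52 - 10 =-8*a^2 - 16*a + 90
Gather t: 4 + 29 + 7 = 40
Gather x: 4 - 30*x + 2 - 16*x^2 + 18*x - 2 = -16*x^2 - 12*x + 4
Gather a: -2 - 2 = -4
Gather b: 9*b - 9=9*b - 9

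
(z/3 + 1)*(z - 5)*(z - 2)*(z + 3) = z^4/3 - z^3/3 - 23*z^2/3 - z + 30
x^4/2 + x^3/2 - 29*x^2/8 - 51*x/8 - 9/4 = (x/2 + 1)*(x - 3)*(x + 1/2)*(x + 3/2)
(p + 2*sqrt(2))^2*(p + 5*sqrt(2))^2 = p^4 + 14*sqrt(2)*p^3 + 138*p^2 + 280*sqrt(2)*p + 400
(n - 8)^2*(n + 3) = n^3 - 13*n^2 + 16*n + 192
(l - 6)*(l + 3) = l^2 - 3*l - 18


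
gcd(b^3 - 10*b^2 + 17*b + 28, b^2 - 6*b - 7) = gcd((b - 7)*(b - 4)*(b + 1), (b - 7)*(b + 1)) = b^2 - 6*b - 7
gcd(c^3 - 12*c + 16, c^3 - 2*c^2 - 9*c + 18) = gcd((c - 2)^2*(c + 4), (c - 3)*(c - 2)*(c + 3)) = c - 2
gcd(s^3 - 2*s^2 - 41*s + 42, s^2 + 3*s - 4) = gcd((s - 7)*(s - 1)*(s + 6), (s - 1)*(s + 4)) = s - 1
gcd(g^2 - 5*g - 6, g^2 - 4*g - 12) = g - 6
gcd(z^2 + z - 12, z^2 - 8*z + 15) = z - 3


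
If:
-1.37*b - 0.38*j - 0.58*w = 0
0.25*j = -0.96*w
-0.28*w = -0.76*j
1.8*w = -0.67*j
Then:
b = 0.00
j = 0.00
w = 0.00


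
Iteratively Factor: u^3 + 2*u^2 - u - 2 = (u - 1)*(u^2 + 3*u + 2) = (u - 1)*(u + 2)*(u + 1)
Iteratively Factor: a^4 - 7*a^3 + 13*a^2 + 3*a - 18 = (a - 2)*(a^3 - 5*a^2 + 3*a + 9) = (a - 3)*(a - 2)*(a^2 - 2*a - 3) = (a - 3)^2*(a - 2)*(a + 1)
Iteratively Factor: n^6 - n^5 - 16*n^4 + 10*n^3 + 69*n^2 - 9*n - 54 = (n - 1)*(n^5 - 16*n^3 - 6*n^2 + 63*n + 54) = (n - 1)*(n + 2)*(n^4 - 2*n^3 - 12*n^2 + 18*n + 27) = (n - 3)*(n - 1)*(n + 2)*(n^3 + n^2 - 9*n - 9) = (n - 3)*(n - 1)*(n + 2)*(n + 3)*(n^2 - 2*n - 3) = (n - 3)*(n - 1)*(n + 1)*(n + 2)*(n + 3)*(n - 3)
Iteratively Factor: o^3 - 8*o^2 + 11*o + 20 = (o - 4)*(o^2 - 4*o - 5) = (o - 5)*(o - 4)*(o + 1)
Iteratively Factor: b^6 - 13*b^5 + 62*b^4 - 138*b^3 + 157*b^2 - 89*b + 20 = (b - 1)*(b^5 - 12*b^4 + 50*b^3 - 88*b^2 + 69*b - 20) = (b - 5)*(b - 1)*(b^4 - 7*b^3 + 15*b^2 - 13*b + 4) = (b - 5)*(b - 1)^2*(b^3 - 6*b^2 + 9*b - 4) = (b - 5)*(b - 1)^3*(b^2 - 5*b + 4) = (b - 5)*(b - 1)^4*(b - 4)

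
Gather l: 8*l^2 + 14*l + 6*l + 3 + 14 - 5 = 8*l^2 + 20*l + 12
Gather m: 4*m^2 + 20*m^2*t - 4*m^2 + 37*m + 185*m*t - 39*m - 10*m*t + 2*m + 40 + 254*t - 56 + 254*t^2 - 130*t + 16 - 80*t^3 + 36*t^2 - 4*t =20*m^2*t + 175*m*t - 80*t^3 + 290*t^2 + 120*t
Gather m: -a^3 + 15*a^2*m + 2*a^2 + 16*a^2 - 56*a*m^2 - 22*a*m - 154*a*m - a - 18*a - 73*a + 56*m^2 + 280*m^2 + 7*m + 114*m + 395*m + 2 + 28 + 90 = -a^3 + 18*a^2 - 92*a + m^2*(336 - 56*a) + m*(15*a^2 - 176*a + 516) + 120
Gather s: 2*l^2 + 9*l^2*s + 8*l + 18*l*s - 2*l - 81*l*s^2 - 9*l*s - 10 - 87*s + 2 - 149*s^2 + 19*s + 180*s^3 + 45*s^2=2*l^2 + 6*l + 180*s^3 + s^2*(-81*l - 104) + s*(9*l^2 + 9*l - 68) - 8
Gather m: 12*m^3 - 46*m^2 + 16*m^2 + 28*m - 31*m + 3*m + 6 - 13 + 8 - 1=12*m^3 - 30*m^2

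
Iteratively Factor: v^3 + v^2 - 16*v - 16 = (v + 1)*(v^2 - 16) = (v + 1)*(v + 4)*(v - 4)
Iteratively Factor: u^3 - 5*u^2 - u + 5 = (u - 5)*(u^2 - 1) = (u - 5)*(u + 1)*(u - 1)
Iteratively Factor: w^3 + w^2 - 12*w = (w)*(w^2 + w - 12) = w*(w + 4)*(w - 3)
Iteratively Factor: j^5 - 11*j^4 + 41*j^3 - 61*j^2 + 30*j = (j)*(j^4 - 11*j^3 + 41*j^2 - 61*j + 30) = j*(j - 5)*(j^3 - 6*j^2 + 11*j - 6) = j*(j - 5)*(j - 3)*(j^2 - 3*j + 2) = j*(j - 5)*(j - 3)*(j - 1)*(j - 2)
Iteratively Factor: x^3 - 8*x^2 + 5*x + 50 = (x - 5)*(x^2 - 3*x - 10) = (x - 5)*(x + 2)*(x - 5)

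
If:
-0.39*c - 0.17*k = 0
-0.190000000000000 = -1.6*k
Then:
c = -0.05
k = 0.12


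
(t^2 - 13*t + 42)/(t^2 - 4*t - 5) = (-t^2 + 13*t - 42)/(-t^2 + 4*t + 5)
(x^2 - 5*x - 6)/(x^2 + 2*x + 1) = (x - 6)/(x + 1)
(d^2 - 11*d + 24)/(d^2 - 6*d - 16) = (d - 3)/(d + 2)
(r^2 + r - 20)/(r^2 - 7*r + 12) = (r + 5)/(r - 3)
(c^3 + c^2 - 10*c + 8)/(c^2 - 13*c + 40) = (c^3 + c^2 - 10*c + 8)/(c^2 - 13*c + 40)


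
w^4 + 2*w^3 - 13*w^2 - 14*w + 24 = (w - 3)*(w - 1)*(w + 2)*(w + 4)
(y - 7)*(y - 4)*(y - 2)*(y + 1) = y^4 - 12*y^3 + 37*y^2 - 6*y - 56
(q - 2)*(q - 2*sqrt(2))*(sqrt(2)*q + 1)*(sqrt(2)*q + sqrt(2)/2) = 2*q^4 - 3*sqrt(2)*q^3 - 3*q^3 - 6*q^2 + 9*sqrt(2)*q^2/2 + 3*sqrt(2)*q + 6*q + 4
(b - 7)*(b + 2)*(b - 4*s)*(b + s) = b^4 - 3*b^3*s - 5*b^3 - 4*b^2*s^2 + 15*b^2*s - 14*b^2 + 20*b*s^2 + 42*b*s + 56*s^2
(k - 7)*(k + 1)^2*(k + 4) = k^4 - k^3 - 33*k^2 - 59*k - 28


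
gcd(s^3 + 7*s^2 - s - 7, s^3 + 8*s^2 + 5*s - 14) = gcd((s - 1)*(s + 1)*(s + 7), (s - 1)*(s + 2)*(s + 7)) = s^2 + 6*s - 7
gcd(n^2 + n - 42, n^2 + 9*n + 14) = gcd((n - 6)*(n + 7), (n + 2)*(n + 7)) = n + 7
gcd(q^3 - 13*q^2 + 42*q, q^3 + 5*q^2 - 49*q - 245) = q - 7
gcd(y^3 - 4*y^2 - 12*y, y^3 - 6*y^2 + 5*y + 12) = 1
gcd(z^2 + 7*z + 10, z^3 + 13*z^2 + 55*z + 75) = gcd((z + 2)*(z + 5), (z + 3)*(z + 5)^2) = z + 5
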